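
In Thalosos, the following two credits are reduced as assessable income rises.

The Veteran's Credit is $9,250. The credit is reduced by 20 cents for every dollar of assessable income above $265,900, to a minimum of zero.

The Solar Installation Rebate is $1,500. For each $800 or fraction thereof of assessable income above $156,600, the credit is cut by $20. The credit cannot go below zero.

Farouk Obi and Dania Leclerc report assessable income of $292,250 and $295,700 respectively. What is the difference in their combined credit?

Farouk ($292,250): Veteran's Credit: 20% of the $26,350 excess over $265,900 is $5,270; credit = $9,250 − $5,270 = $3,980. Solar Installation Rebate: income exceeds $156,600 by $135,650 → 170 increments × $20 = $3,400 ≥ base, so the credit is $0. total $3,980 + $0 = $3,980
Dania ($295,700): Veteran's Credit: 20% of the $29,800 excess over $265,900 is $5,960; credit = $9,250 − $5,960 = $3,290. Solar Installation Rebate: income exceeds $156,600 by $139,100 → 174 increments × $20 = $3,480 ≥ base, so the credit is $0. total $3,290 + $0 = $3,290
Difference: |$3,980 − $3,290| = $690.

$690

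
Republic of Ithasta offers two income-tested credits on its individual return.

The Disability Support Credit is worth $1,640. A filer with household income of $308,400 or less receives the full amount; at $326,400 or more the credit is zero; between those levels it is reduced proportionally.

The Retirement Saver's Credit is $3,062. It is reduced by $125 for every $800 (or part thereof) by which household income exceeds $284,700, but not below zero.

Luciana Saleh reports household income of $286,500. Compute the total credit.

$4,327

Disability Support Credit: $286,500 is at or below the $308,400 threshold, so the full $1,640 applies.
Retirement Saver's Credit: income exceeds $284,700 by $1,800, which is 3 full-or-partial $800 increments; reduction = 3 × $125 = $375, leaving $2,687.
Total: $1,640 + $2,687 = $4,327.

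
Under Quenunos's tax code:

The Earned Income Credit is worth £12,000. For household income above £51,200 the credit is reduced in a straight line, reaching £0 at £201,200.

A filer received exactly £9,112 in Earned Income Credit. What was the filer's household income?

£9,112 is 9,112/12,000 of the full £12,000, so 2,888/12,000 of the £150,000 range has been used: income = £51,200 + £150,000 × 2,888/12,000 = £87,300.

£87,300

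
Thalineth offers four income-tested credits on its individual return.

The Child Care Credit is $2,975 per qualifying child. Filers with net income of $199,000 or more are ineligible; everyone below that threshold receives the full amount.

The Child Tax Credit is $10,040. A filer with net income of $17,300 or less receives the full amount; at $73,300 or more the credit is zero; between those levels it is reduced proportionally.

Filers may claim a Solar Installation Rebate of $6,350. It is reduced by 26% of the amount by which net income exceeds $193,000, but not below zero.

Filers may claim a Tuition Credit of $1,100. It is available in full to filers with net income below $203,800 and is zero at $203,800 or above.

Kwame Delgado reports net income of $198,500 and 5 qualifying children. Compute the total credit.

$20,895

Child Care Credit: base = 5 × $2,975 = $14,875. $198,500 is below the $199,000 cutoff, so the full $14,875 applies.
Child Tax Credit: $198,500 is at or above $73,300, so the credit is $0.
Solar Installation Rebate: 26% of the $5,500 excess over $193,000 is $1,430; credit = $6,350 − $1,430 = $4,920.
Tuition Credit: $198,500 is below the $203,800 cutoff, so the full $1,100 applies.
Total: $14,875 + $0 + $4,920 + $1,100 = $20,895.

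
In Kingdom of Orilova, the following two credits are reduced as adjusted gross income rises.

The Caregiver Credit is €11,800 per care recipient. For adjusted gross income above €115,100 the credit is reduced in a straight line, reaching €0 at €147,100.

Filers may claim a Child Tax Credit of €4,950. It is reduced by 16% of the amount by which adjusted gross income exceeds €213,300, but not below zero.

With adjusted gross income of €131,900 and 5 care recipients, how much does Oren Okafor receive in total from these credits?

Caregiver Credit: base = 5 × €11,800 = €59,000. €131,900 is €16,800 into a €32,000 phase-out range, leaving 15,200/32,000 of the credit: €59,000 × 15,200/32,000 = €28,025.
Child Tax Credit: €131,900 is at or below the €213,300 threshold, so the full €4,950 applies.
Total: €28,025 + €4,950 = €32,975.

€32,975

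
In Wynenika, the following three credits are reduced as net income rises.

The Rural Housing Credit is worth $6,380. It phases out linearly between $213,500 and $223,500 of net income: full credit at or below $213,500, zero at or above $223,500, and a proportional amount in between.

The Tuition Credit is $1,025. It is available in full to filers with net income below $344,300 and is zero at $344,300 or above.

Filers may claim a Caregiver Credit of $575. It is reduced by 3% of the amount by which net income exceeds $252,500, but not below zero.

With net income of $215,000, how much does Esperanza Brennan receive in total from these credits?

Rural Housing Credit: $215,000 is $1,500 into a $10,000 phase-out range, leaving 8,500/10,000 of the credit: $6,380 × 8,500/10,000 = $5,423.
Tuition Credit: $215,000 is below the $344,300 cutoff, so the full $1,025 applies.
Caregiver Credit: $215,000 is at or below the $252,500 threshold, so the full $575 applies.
Total: $5,423 + $1,025 + $575 = $7,023.

$7,023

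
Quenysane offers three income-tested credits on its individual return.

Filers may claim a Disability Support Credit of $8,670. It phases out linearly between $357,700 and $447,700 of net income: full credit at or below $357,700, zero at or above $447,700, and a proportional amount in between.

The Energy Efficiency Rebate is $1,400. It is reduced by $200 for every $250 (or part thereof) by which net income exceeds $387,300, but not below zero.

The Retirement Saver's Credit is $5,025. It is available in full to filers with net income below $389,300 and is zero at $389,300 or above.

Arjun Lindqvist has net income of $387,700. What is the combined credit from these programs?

Disability Support Credit: $387,700 is $30,000 into a $90,000 phase-out range, leaving 60,000/90,000 of the credit: $8,670 × 60,000/90,000 = $5,780.
Energy Efficiency Rebate: income exceeds $387,300 by $400, which is 2 full-or-partial $250 increments; reduction = 2 × $200 = $400, leaving $1,000.
Retirement Saver's Credit: $387,700 is below the $389,300 cutoff, so the full $5,025 applies.
Total: $5,780 + $1,000 + $5,025 = $11,805.

$11,805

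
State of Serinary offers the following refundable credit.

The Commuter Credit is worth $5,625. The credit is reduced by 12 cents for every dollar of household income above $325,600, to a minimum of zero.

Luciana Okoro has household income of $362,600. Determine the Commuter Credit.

$1,185

Commuter Credit: 12% of the $37,000 excess over $325,600 is $4,440; credit = $5,625 − $4,440 = $1,185.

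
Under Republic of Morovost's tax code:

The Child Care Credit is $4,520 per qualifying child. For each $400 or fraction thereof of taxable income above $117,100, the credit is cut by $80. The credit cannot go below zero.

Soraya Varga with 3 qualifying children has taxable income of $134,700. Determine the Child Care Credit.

$10,040

Child Care Credit: base = 3 × $4,520 = $13,560. income exceeds $117,100 by $17,600, which is 44 full-or-partial $400 increments; reduction = 44 × $80 = $3,520, leaving $10,040.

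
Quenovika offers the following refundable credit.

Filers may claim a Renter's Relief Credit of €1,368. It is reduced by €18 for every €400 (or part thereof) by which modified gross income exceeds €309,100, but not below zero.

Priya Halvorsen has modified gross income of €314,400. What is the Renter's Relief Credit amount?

€1,116

Renter's Relief Credit: income exceeds €309,100 by €5,300, which is 14 full-or-partial €400 increments; reduction = 14 × €18 = €252, leaving €1,116.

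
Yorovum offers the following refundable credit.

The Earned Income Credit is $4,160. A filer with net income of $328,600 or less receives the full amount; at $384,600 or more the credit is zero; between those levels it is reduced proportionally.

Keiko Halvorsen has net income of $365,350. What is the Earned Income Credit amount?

$1,430

Earned Income Credit: $365,350 is $36,750 into a $56,000 phase-out range, leaving 19,250/56,000 of the credit: $4,160 × 19,250/56,000 = $1,430.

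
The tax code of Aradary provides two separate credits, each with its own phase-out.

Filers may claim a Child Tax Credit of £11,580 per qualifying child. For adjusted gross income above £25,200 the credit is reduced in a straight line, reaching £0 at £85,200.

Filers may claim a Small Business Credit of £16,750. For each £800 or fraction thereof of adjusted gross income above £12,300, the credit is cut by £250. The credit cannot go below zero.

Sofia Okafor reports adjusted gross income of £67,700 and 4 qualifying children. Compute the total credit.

Child Tax Credit: base = 4 × £11,580 = £46,320. £67,700 is £42,500 into a £60,000 phase-out range, leaving 17,500/60,000 of the credit: £46,320 × 17,500/60,000 = £13,510.
Small Business Credit: income exceeds £12,300 by £55,400 → 70 increments × £250 = £17,500 ≥ base, so the credit is £0.
Total: £13,510 + £0 = £13,510.

£13,510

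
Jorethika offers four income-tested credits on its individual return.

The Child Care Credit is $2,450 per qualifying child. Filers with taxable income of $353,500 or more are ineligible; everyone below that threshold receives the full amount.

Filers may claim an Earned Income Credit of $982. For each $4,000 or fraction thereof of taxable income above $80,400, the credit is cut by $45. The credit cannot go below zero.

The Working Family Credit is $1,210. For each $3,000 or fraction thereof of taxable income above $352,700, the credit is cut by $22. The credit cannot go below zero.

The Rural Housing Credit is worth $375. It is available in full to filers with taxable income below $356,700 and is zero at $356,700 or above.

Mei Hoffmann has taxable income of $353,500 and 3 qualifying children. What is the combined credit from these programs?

$1,563

Child Care Credit: base = 3 × $2,450 = $7,350. $353,500 meets or exceeds the $353,500 cutoff, so the credit is $0.
Earned Income Credit: income exceeds $80,400 by $273,100 → 69 increments × $45 = $3,105 ≥ base, so the credit is $0.
Working Family Credit: income exceeds $352,700 by $800, which is 1 full-or-partial $3,000 increment; reduction = 1 × $22 = $22, leaving $1,188.
Rural Housing Credit: $353,500 is below the $356,700 cutoff, so the full $375 applies.
Total: $0 + $0 + $1,188 + $375 = $1,563.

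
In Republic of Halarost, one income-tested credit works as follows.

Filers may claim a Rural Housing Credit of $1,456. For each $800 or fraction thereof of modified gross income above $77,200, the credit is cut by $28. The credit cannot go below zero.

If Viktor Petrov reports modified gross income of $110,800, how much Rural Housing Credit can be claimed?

Rural Housing Credit: income exceeds $77,200 by $33,600, which is 42 full-or-partial $800 increments; reduction = 42 × $28 = $1,176, leaving $280.

$280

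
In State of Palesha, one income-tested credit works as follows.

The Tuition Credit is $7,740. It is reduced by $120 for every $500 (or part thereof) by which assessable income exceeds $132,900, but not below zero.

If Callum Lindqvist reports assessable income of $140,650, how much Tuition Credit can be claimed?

Tuition Credit: income exceeds $132,900 by $7,750, which is 16 full-or-partial $500 increments; reduction = 16 × $120 = $1,920, leaving $5,820.

$5,820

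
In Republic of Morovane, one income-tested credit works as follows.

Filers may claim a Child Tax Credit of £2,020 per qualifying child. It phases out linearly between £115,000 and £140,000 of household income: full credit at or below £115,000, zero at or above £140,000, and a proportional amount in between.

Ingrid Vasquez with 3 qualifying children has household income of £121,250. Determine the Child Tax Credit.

Child Tax Credit: base = 3 × £2,020 = £6,060. £121,250 is £6,250 into a £25,000 phase-out range, leaving 18,750/25,000 of the credit: £6,060 × 18,750/25,000 = £4,545.

£4,545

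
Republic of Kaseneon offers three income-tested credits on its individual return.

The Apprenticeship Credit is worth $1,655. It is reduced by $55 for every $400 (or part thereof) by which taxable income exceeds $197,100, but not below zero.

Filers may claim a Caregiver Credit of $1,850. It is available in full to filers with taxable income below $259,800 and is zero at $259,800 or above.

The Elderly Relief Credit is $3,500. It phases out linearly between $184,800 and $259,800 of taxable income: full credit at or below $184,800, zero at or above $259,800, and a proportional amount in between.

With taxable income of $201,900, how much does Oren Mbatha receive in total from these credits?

Apprenticeship Credit: income exceeds $197,100 by $4,800, which is 12 full-or-partial $400 increments; reduction = 12 × $55 = $660, leaving $995.
Caregiver Credit: $201,900 is below the $259,800 cutoff, so the full $1,850 applies.
Elderly Relief Credit: $201,900 is $17,100 into a $75,000 phase-out range, leaving 57,900/75,000 of the credit: $3,500 × 57,900/75,000 = $2,702.
Total: $995 + $1,850 + $2,702 = $5,547.

$5,547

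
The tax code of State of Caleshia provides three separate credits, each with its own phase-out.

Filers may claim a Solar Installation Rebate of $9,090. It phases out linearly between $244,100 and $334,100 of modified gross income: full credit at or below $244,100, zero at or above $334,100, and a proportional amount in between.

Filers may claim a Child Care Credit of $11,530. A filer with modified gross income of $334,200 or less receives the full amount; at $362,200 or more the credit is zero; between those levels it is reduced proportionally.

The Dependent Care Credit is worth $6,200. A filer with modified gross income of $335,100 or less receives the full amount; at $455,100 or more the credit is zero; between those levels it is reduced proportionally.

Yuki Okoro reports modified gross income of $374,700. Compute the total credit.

Solar Installation Rebate: $374,700 is at or above $334,100, so the credit is $0.
Child Care Credit: $374,700 is at or above $362,200, so the credit is $0.
Dependent Care Credit: $374,700 is $39,600 into a $120,000 phase-out range, leaving 80,400/120,000 of the credit: $6,200 × 80,400/120,000 = $4,154.
Total: $0 + $0 + $4,154 = $4,154.

$4,154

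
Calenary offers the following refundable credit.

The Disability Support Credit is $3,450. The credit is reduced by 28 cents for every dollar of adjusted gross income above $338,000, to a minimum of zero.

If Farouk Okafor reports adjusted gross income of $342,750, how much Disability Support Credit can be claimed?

$2,120

Disability Support Credit: 28% of the $4,750 excess over $338,000 is $1,330; credit = $3,450 − $1,330 = $2,120.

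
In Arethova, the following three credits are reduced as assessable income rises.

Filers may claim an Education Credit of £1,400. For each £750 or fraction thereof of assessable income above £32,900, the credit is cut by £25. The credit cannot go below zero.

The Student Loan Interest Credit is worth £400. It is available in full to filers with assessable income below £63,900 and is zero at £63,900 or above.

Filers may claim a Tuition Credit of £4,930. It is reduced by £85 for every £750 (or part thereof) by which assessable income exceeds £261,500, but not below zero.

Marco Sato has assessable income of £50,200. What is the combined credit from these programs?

Education Credit: income exceeds £32,900 by £17,300, which is 24 full-or-partial £750 increments; reduction = 24 × £25 = £600, leaving £800.
Student Loan Interest Credit: £50,200 is below the £63,900 cutoff, so the full £400 applies.
Tuition Credit: £50,200 is at or below the £261,500 threshold, so the full £4,930 applies.
Total: £800 + £400 + £4,930 = £6,130.

£6,130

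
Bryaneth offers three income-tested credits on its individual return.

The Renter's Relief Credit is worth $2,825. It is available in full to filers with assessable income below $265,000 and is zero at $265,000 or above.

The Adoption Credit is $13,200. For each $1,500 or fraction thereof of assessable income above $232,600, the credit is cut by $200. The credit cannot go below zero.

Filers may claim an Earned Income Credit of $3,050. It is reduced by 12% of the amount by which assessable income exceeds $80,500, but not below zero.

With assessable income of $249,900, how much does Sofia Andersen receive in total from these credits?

Renter's Relief Credit: $249,900 is below the $265,000 cutoff, so the full $2,825 applies.
Adoption Credit: income exceeds $232,600 by $17,300, which is 12 full-or-partial $1,500 increments; reduction = 12 × $200 = $2,400, leaving $10,800.
Earned Income Credit: 12% of the $169,400 excess over $80,500 is $20,328 ≥ base, so the credit is $0.
Total: $2,825 + $10,800 + $0 = $13,625.

$13,625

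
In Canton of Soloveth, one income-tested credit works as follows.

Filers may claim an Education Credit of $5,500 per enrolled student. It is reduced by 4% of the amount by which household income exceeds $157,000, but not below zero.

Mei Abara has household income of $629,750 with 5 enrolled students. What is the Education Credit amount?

$8,590

Education Credit: base = 5 × $5,500 = $27,500. 4% of the $472,750 excess over $157,000 is $18,910; credit = $27,500 − $18,910 = $8,590.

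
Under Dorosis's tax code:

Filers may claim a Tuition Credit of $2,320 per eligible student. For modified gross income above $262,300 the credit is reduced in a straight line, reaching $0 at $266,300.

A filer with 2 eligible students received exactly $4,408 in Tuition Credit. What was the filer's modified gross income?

$262,500

Full credit = 2 × $2,320 = $4,640.
$4,408 is 4,408/4,640 of the full $4,640, so 232/4,640 of the $4,000 range has been used: income = $262,300 + $4,000 × 232/4,640 = $262,500.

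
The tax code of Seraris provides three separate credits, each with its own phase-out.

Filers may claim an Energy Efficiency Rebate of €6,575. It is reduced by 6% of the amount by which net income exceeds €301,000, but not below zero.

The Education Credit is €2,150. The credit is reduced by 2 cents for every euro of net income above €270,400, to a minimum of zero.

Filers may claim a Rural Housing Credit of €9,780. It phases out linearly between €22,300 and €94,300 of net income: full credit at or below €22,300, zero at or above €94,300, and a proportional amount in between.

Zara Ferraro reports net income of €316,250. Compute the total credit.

Energy Efficiency Rebate: 6% of the €15,250 excess over €301,000 is €915; credit = €6,575 − €915 = €5,660.
Education Credit: 2% of the €45,850 excess over €270,400 is €917; credit = €2,150 − €917 = €1,233.
Rural Housing Credit: €316,250 is at or above €94,300, so the credit is €0.
Total: €5,660 + €1,233 + €0 = €6,893.

€6,893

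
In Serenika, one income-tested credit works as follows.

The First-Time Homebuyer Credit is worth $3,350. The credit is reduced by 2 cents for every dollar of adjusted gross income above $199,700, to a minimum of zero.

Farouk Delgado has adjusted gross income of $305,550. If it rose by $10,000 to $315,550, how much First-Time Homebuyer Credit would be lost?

At $305,550 — 2% of the $105,850 excess over $199,700 is $2,117; credit = $3,350 − $2,117 = $1,233.
At $315,550 — 2% of the $115,850 excess over $199,700 is $2,317; credit = $3,350 − $2,317 = $1,033.
Lost: $1,233 − $1,033 = $200.

$200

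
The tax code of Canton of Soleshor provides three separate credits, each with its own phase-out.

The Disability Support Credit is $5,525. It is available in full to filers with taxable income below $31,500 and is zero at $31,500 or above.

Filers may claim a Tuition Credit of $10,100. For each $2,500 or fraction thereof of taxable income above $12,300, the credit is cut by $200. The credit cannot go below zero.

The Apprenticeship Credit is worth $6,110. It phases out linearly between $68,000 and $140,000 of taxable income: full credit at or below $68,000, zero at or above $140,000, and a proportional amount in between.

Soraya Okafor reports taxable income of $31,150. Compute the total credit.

Disability Support Credit: $31,150 is below the $31,500 cutoff, so the full $5,525 applies.
Tuition Credit: income exceeds $12,300 by $18,850, which is 8 full-or-partial $2,500 increments; reduction = 8 × $200 = $1,600, leaving $8,500.
Apprenticeship Credit: $31,150 is at or below the $68,000 threshold, so the full $6,110 applies.
Total: $5,525 + $8,500 + $6,110 = $20,135.

$20,135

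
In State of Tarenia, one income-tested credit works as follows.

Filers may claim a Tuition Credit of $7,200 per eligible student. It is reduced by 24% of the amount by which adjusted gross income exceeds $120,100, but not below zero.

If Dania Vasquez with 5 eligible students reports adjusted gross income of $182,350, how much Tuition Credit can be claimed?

Tuition Credit: base = 5 × $7,200 = $36,000. 24% of the $62,250 excess over $120,100 is $14,940; credit = $36,000 − $14,940 = $21,060.

$21,060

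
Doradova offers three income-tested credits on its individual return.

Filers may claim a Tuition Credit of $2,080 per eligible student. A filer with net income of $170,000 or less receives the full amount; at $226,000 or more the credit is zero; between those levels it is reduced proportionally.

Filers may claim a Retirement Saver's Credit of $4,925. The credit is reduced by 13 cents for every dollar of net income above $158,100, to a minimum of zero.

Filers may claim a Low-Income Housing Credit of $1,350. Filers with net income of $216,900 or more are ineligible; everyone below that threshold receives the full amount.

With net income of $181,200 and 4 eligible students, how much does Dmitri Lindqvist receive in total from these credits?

Tuition Credit: base = 4 × $2,080 = $8,320. $181,200 is $11,200 into a $56,000 phase-out range, leaving 44,800/56,000 of the credit: $8,320 × 44,800/56,000 = $6,656.
Retirement Saver's Credit: 13% of the $23,100 excess over $158,100 is $3,003; credit = $4,925 − $3,003 = $1,922.
Low-Income Housing Credit: $181,200 is below the $216,900 cutoff, so the full $1,350 applies.
Total: $6,656 + $1,922 + $1,350 = $9,928.

$9,928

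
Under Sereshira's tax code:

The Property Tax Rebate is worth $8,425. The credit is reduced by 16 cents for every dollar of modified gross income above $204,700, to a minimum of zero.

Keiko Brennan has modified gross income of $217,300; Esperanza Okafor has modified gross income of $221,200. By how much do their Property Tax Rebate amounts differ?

$624

Keiko ($217,300): Property Tax Rebate: 16% of the $12,600 excess over $204,700 is $2,016; credit = $8,425 − $2,016 = $6,409.
Esperanza ($221,200): Property Tax Rebate: 16% of the $16,500 excess over $204,700 is $2,640; credit = $8,425 − $2,640 = $5,785.
Difference: |$6,409 − $5,785| = $624.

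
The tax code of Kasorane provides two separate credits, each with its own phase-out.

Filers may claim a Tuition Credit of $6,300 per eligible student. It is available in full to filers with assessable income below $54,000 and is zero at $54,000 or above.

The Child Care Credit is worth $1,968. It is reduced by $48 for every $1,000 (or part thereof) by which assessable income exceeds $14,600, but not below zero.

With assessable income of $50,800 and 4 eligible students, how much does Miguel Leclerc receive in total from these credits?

Tuition Credit: base = 4 × $6,300 = $25,200. $50,800 is below the $54,000 cutoff, so the full $25,200 applies.
Child Care Credit: income exceeds $14,600 by $36,200, which is 37 full-or-partial $1,000 increments; reduction = 37 × $48 = $1,776, leaving $192.
Total: $25,200 + $192 = $25,392.

$25,392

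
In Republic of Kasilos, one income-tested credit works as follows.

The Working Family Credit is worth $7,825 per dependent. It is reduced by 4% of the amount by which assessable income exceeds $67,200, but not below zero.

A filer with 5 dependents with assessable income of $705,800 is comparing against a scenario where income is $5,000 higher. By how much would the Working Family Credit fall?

At $705,800 — base = 5 × $7,825 = $39,125. 4% of the $638,600 excess over $67,200 is $25,544; credit = $39,125 − $25,544 = $13,581.
At $710,800 — base = 5 × $7,825 = $39,125. 4% of the $643,600 excess over $67,200 is $25,744; credit = $39,125 − $25,744 = $13,381.
Lost: $13,581 − $13,381 = $200.

$200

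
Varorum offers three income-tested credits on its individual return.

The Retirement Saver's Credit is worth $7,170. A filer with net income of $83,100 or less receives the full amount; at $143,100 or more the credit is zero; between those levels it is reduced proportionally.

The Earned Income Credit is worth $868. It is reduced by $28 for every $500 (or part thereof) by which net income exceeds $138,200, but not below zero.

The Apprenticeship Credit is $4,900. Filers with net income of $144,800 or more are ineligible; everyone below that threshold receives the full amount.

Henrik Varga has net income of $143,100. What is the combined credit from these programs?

Retirement Saver's Credit: $143,100 is at or above $143,100, so the credit is $0.
Earned Income Credit: income exceeds $138,200 by $4,900, which is 10 full-or-partial $500 increments; reduction = 10 × $28 = $280, leaving $588.
Apprenticeship Credit: $143,100 is below the $144,800 cutoff, so the full $4,900 applies.
Total: $0 + $588 + $4,900 = $5,488.

$5,488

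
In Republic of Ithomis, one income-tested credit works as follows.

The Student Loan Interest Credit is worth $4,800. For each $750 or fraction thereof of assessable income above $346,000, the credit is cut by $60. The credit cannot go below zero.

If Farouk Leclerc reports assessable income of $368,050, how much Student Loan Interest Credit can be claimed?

$3,000

Student Loan Interest Credit: income exceeds $346,000 by $22,050, which is 30 full-or-partial $750 increments; reduction = 30 × $60 = $1,800, leaving $3,000.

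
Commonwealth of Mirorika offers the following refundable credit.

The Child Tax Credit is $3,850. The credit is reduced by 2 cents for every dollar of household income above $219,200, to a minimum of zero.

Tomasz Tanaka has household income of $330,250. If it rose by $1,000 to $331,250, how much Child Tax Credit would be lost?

At $330,250 — 2% of the $111,050 excess over $219,200 is $2,221; credit = $3,850 − $2,221 = $1,629.
At $331,250 — 2% of the $112,050 excess over $219,200 is $2,241; credit = $3,850 − $2,241 = $1,609.
Lost: $1,629 − $1,609 = $20.

$20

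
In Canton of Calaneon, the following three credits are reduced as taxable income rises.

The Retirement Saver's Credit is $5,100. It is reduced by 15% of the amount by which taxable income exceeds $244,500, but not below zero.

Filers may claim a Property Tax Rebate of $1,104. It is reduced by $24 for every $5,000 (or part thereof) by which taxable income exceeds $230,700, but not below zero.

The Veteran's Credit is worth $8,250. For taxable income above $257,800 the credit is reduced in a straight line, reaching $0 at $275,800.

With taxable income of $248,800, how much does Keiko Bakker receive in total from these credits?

$13,713

Retirement Saver's Credit: 15% of the $4,300 excess over $244,500 is $645; credit = $5,100 − $645 = $4,455.
Property Tax Rebate: income exceeds $230,700 by $18,100, which is 4 full-or-partial $5,000 increments; reduction = 4 × $24 = $96, leaving $1,008.
Veteran's Credit: $248,800 is at or below the $257,800 threshold, so the full $8,250 applies.
Total: $4,455 + $1,008 + $8,250 = $13,713.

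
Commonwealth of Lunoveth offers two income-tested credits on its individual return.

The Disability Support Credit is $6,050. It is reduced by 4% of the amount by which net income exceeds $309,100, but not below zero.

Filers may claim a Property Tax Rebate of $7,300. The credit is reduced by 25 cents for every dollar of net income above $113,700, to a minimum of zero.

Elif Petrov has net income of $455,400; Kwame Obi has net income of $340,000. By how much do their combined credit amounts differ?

$4,616

Elif ($455,400): Disability Support Credit: 4% of the $146,300 excess over $309,100 is $5,852; credit = $6,050 − $5,852 = $198. Property Tax Rebate: 25% of the $341,700 excess over $113,700 is $85,425 ≥ base, so the credit is $0. total $198 + $0 = $198
Kwame ($340,000): Disability Support Credit: 4% of the $30,900 excess over $309,100 is $1,236; credit = $6,050 − $1,236 = $4,814. Property Tax Rebate: 25% of the $226,300 excess over $113,700 is $56,575 ≥ base, so the credit is $0. total $4,814 + $0 = $4,814
Difference: |$198 − $4,814| = $4,616.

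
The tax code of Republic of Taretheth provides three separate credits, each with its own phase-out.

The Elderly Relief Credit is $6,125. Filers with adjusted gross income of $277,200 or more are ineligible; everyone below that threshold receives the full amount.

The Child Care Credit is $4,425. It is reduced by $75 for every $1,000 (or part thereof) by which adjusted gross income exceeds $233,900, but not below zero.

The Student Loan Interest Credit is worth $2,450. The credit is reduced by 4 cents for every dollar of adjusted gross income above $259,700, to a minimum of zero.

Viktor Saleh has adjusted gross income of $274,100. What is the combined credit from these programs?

Elderly Relief Credit: $274,100 is below the $277,200 cutoff, so the full $6,125 applies.
Child Care Credit: income exceeds $233,900 by $40,200, which is 41 full-or-partial $1,000 increments; reduction = 41 × $75 = $3,075, leaving $1,350.
Student Loan Interest Credit: 4% of the $14,400 excess over $259,700 is $576; credit = $2,450 − $576 = $1,874.
Total: $6,125 + $1,350 + $1,874 = $9,349.

$9,349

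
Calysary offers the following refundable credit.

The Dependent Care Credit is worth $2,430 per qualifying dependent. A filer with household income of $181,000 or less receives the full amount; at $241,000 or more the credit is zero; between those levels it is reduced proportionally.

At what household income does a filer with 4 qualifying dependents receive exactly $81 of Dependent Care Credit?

Full credit = 4 × $2,430 = $9,720.
$81 is 81/9,720 of the full $9,720, so 9,639/9,720 of the $60,000 range has been used: income = $181,000 + $60,000 × 9,639/9,720 = $240,500.

$240,500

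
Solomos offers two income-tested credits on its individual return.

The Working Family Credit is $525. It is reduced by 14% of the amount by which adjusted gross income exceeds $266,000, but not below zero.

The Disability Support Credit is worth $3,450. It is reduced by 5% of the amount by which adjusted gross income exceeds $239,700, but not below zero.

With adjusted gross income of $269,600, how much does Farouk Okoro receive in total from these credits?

$1,976

Working Family Credit: 14% of the $3,600 excess over $266,000 is $504; credit = $525 − $504 = $21.
Disability Support Credit: 5% of the $29,900 excess over $239,700 is $1,495; credit = $3,450 − $1,495 = $1,955.
Total: $21 + $1,955 = $1,976.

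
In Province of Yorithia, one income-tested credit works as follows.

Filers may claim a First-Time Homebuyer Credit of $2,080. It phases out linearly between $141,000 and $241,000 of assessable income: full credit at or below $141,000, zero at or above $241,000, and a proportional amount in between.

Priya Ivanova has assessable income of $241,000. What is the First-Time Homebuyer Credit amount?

First-Time Homebuyer Credit: $241,000 is at or above $241,000, so the credit is $0.

$0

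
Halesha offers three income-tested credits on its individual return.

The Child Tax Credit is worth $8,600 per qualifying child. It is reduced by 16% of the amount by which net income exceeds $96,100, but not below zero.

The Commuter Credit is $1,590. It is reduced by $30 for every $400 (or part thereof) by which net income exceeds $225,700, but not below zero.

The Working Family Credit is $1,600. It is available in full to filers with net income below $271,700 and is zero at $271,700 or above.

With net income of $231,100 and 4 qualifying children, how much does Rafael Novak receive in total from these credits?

$15,570

Child Tax Credit: base = 4 × $8,600 = $34,400. 16% of the $135,000 excess over $96,100 is $21,600; credit = $34,400 − $21,600 = $12,800.
Commuter Credit: income exceeds $225,700 by $5,400, which is 14 full-or-partial $400 increments; reduction = 14 × $30 = $420, leaving $1,170.
Working Family Credit: $231,100 is below the $271,700 cutoff, so the full $1,600 applies.
Total: $12,800 + $1,170 + $1,600 = $15,570.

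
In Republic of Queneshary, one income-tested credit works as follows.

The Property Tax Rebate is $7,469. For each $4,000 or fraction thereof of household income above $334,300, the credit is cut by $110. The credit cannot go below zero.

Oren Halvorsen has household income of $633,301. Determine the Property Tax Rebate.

Property Tax Rebate: income exceeds $334,300 by $299,001 → 75 increments × $110 = $8,250 ≥ base, so the credit is $0.

$0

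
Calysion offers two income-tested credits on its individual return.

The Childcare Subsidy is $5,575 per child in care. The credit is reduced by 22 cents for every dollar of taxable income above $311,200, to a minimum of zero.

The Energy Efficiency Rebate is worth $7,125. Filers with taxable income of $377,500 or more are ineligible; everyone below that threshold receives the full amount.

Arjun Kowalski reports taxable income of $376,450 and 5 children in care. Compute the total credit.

$20,645

Childcare Subsidy: base = 5 × $5,575 = $27,875. 22% of the $65,250 excess over $311,200 is $14,355; credit = $27,875 − $14,355 = $13,520.
Energy Efficiency Rebate: $376,450 is below the $377,500 cutoff, so the full $7,125 applies.
Total: $13,520 + $7,125 = $20,645.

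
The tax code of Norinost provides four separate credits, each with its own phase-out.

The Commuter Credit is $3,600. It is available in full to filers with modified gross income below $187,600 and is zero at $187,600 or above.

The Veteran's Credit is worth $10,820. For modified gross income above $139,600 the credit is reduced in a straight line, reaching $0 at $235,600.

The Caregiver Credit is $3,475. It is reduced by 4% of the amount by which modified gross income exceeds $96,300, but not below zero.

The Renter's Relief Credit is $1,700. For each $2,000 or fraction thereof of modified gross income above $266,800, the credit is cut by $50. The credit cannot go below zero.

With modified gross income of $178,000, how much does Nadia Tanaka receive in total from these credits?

Commuter Credit: $178,000 is below the $187,600 cutoff, so the full $3,600 applies.
Veteran's Credit: $178,000 is $38,400 into a $96,000 phase-out range, leaving 57,600/96,000 of the credit: $10,820 × 57,600/96,000 = $6,492.
Caregiver Credit: 4% of the $81,700 excess over $96,300 is $3,268; credit = $3,475 − $3,268 = $207.
Renter's Relief Credit: $178,000 is at or below the $266,800 threshold, so the full $1,700 applies.
Total: $3,600 + $6,492 + $207 + $1,700 = $11,999.

$11,999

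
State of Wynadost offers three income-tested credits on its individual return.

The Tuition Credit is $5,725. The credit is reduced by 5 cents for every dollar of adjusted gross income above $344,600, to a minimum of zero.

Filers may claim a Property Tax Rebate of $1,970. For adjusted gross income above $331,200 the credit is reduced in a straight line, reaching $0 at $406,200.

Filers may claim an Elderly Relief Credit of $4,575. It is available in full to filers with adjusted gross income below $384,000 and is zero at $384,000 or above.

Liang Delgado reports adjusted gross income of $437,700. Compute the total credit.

$1,070

Tuition Credit: 5% of the $93,100 excess over $344,600 is $4,655; credit = $5,725 − $4,655 = $1,070.
Property Tax Rebate: $437,700 is at or above $406,200, so the credit is $0.
Elderly Relief Credit: $437,700 meets or exceeds the $384,000 cutoff, so the credit is $0.
Total: $1,070 + $0 + $0 = $1,070.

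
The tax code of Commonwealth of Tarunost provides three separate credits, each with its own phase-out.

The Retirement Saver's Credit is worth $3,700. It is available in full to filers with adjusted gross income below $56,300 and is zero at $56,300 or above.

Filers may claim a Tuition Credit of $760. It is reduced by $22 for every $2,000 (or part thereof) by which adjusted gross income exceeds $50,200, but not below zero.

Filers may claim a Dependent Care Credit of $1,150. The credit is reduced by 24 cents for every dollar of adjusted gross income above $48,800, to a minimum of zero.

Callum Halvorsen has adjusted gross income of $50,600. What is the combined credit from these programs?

Retirement Saver's Credit: $50,600 is below the $56,300 cutoff, so the full $3,700 applies.
Tuition Credit: income exceeds $50,200 by $400, which is 1 full-or-partial $2,000 increment; reduction = 1 × $22 = $22, leaving $738.
Dependent Care Credit: 24% of the $1,800 excess over $48,800 is $432; credit = $1,150 − $432 = $718.
Total: $3,700 + $738 + $718 = $5,156.

$5,156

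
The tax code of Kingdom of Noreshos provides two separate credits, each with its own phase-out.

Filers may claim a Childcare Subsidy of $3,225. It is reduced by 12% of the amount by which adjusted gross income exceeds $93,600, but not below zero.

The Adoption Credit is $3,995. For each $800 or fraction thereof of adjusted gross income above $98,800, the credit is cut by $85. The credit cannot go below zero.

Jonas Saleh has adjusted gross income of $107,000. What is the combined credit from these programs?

$4,677

Childcare Subsidy: 12% of the $13,400 excess over $93,600 is $1,608; credit = $3,225 − $1,608 = $1,617.
Adoption Credit: income exceeds $98,800 by $8,200, which is 11 full-or-partial $800 increments; reduction = 11 × $85 = $935, leaving $3,060.
Total: $1,617 + $3,060 = $4,677.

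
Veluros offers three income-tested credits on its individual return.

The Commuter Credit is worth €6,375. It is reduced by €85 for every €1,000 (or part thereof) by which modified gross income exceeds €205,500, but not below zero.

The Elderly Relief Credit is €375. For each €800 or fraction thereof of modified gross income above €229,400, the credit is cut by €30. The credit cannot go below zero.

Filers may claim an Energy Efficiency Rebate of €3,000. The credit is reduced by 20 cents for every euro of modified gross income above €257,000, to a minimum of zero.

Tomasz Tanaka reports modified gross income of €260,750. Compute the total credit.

Commuter Credit: income exceeds €205,500 by €55,250, which is 56 full-or-partial €1,000 increments; reduction = 56 × €85 = €4,760, leaving €1,615.
Elderly Relief Credit: income exceeds €229,400 by €31,350 → 40 increments × €30 = €1,200 ≥ base, so the credit is €0.
Energy Efficiency Rebate: 20% of the €3,750 excess over €257,000 is €750; credit = €3,000 − €750 = €2,250.
Total: €1,615 + €0 + €2,250 = €3,865.

€3,865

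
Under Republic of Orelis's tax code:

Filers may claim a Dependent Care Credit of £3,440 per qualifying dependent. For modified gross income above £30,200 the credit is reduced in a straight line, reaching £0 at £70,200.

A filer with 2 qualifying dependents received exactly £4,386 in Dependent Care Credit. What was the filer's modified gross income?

£44,700

Full credit = 2 × £3,440 = £6,880.
£4,386 is 4,386/6,880 of the full £6,880, so 2,494/6,880 of the £40,000 range has been used: income = £30,200 + £40,000 × 2,494/6,880 = £44,700.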